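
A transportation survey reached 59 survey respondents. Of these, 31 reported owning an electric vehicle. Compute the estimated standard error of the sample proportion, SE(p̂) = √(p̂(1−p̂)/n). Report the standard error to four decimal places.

SE = 0.0650

Sample proportion p̂ = 31/59 = 0.52542.
p̂(1−p̂) = 0.52542·0.47458 = 0.249354.
Dividing by n and taking the root: √0.004226339 = 0.0650.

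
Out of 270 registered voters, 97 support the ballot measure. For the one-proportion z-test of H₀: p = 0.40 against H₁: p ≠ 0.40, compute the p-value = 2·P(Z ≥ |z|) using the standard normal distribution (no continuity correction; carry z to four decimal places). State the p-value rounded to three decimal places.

The sample proportion is 97/270 = 0.35926.
Null standard error: √(0.40·0.60/270) = √0.000888889 = 0.029814.
z = (p̂ − p₀)/SE = (97/270 − 0.40)/0.029814 ≈ -1.3665.
From the standard normal, 2·P(Z ≥ |z|) = 0.172.

p-value = 0.172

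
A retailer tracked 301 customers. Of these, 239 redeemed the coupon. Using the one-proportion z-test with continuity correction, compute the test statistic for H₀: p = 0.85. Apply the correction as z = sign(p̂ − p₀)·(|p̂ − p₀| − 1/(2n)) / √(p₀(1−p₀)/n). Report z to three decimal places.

z = -2.639

Sample proportion p̂ = 239/301 = 0.79402. p̂ − p₀ = -0.055980.
Continuity correction 1/(2n) = 1/602 = 0.001661.
Corrected numerator: |-0.055980| − 0.001661 = 0.054319.
SE₀ = √(0.85·0.15/301) = 0.020581.
z = −0.054319/0.020581 = -2.639.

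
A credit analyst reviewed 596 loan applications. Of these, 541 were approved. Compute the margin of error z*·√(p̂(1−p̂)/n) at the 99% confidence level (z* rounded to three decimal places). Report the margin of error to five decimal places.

p̂ = 541/596 = 0.90772.
Standard error of p̂: √(0.083766/596) = √0.000140547 = 0.011855.
For 99% confidence, z* = 2.576.
So ME = 0.03054.

ME = 0.03054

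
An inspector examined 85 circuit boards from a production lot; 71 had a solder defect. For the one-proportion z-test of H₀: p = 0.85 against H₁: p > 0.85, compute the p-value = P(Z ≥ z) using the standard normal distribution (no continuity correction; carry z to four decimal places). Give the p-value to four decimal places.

Sample proportion p̂ = 71/85 = 0.83529.
Under H₀, SE = √(p₀(1−p₀)/n) = √(0.85·0.15/85) = √0.001500000 = 0.038730.
Test statistic (full precision, shown to 4 dp): z = (71/85 − 0.85)/SE₀ ≈ -0.3797.
p-value = P(Z ≥ z) with z = -0.3797 → 0.6479.

p-value = 0.6479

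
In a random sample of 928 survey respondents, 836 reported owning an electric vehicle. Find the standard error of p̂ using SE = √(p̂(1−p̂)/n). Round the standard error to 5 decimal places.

With x = 836 successes in n = 928, p̂ = 0.90086.
p̂(1−p̂) = 0.089311.
SE = √(0.089311/928) = √0.000096240 = 0.00981.

SE = 0.00981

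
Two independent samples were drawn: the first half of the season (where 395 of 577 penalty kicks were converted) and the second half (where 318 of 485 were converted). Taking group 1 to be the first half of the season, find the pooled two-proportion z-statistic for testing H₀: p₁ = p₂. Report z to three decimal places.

z = 0.999

Sample proportions: p̂₁ = 395/577 = 0.68458 and p̂₂ = 318/485 = 0.65567.
Pooled p̂ = (395+318)/(577+485) = 713/1062 = 0.67137.
Pooled SE = √[0.2206307·0.00379496] ≈ 0.028936.
z = 0.02891/0.028936 = 0.999.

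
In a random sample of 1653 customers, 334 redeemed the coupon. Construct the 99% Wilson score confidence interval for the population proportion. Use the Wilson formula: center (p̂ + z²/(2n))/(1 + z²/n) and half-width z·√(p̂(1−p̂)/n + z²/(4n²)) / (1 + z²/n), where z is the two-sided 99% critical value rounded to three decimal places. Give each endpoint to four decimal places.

Here p̂ = 334/1653 = 0.20206 and z = 2.576 (z² = 6.635776).
Denominator 1 + z²/n = 1 + 6.635776/1653 = 1.004014.
Center = (0.20206 + 0.002007)/1.004014 = 0.20325.
Radicand: p̂(1−p̂)/n + z²/(4n²) = 0.000097538 + 0.000000607 = 0.000098145.
Half-width = z·√(radicand)/denom = 2.576·0.009907/1.004014 = 0.02542.
Interval: 0.20325 ± 0.02542 → (0.1778, 0.2287).

(0.1778, 0.2287)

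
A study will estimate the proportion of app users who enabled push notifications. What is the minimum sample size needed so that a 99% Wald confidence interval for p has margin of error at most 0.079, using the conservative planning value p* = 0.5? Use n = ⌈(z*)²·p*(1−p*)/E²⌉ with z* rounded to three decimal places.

n = 266

The 99% critical value is z* = 2.576.
p*(1−p*) = 0.50·0.50 = 0.2500.
Required n before rounding: 6.635776 × 0.2500 / 0.079² = 265.814.
⌈265.814⌉ = 266.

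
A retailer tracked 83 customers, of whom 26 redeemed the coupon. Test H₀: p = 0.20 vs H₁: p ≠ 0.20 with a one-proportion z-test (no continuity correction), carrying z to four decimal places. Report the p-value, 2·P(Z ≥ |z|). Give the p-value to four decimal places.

Sample proportion p̂ = 26/83 = 0.31325.
Under H₀, SE = √(p₀(1−p₀)/n) = √(0.20·0.80/83) = √0.001927711 = 0.043906.
z = (p̂ − p₀)/SE = (26/83 − 0.20)/0.043906 ≈ 2.5795.
p-value = 2·P(Z ≥ |z|) with z = 2.5795 → 0.0099.

p-value = 0.0099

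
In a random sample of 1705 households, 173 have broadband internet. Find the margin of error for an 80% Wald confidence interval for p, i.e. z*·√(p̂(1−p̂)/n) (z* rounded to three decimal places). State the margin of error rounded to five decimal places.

p̂ = 173/1705 = 0.10147.
SE = √(p̂(1−p̂)/n) = √(0.091171/1705) = 0.007312.
The 80% critical value is z* = 1.282.
Margin of error = z*·SE = 1.282 × 0.007312 = 0.00937.

ME = 0.00937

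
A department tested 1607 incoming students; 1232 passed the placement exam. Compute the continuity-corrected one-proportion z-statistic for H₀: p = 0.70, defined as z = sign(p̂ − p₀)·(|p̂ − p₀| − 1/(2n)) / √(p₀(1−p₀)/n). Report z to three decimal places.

z = 5.803

The sample proportion is 1232/1607 = 0.76665. p̂ − p₀ = 0.066646.
Continuity correction 1/(2n) = 1/3214 = 0.000311.
Corrected numerator: |0.066646| − 0.000311 = 0.066335.
Under H₀, SE = √(p₀(1−p₀)/n) = √(0.70·0.30/1607) = √0.000130678 = 0.011431.
z = +0.066335/0.011431 = 5.803.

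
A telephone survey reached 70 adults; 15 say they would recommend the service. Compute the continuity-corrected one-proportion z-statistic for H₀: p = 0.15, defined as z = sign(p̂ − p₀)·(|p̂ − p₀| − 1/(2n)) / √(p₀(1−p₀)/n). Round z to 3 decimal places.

z = 1.339

p̂ = 15/70 = 0.21429. p̂ − p₀ = 0.064286.
1/(2n) = 0.007143.
Corrected numerator: |0.064286| − 0.007143 = 0.057143.
Null standard error: √(0.15·0.85/70) = √0.001821429 = 0.042678.
z = +0.057143/0.042678 = 1.339.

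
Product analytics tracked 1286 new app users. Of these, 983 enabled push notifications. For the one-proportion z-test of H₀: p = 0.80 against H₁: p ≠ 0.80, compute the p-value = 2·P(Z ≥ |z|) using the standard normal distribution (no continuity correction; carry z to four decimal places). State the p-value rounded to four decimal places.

p-value = 0.0014

The sample proportion is 983/1286 = 0.76439.
Null standard error: √(0.80·0.20/1286) = √0.000124417 = 0.011154.
z = (p̂ − p₀)/SE = (983/1286 − 0.80)/0.011154 ≈ -3.1929.
From the standard normal, 2·P(Z ≥ |z|) = 0.0014.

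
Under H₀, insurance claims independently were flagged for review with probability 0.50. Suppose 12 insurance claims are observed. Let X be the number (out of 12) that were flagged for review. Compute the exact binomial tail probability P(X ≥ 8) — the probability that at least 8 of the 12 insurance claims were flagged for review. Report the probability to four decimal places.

X ~ Binomial(n=12, p=0.50).
P(X ≥ 8) = Σ_{j=8}^{12} C(12,j)·0.50^j·0.50^{12−j}.
= 0.120850 + 0.053711 + 0.016113 + 0.002930 + 0.000244 = 0.1938.

P = 0.1938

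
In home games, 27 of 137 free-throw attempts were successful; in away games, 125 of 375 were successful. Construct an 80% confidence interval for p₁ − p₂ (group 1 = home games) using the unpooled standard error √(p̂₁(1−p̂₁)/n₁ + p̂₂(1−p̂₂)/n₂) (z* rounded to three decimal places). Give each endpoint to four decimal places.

(-0.1898, -0.0827)

p̂₁ = 0.19708, p̂₂ = 0.33333, so the observed difference is -0.13625.
SE = √(0.001155034 + 0.000592593) = √0.001747627 = 0.041805.
The 80% critical value is z* = 1.282. Margin of error = 0.05359.
So the interval runs from -0.1898 to -0.0827.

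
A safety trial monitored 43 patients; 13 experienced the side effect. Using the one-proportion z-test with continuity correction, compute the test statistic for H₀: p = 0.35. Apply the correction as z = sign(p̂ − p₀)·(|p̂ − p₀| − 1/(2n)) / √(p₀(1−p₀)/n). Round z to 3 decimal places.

z = -0.496

Sample proportion p̂ = 13/43 = 0.30233. p̂ − p₀ = -0.047674.
1/(2n) = 0.011628.
Corrected numerator: |-0.047674| − 0.011628 = 0.036046.
SE₀ = √(0.35·0.65/43) = 0.072737.
z = −0.036046/0.072737 = -0.496.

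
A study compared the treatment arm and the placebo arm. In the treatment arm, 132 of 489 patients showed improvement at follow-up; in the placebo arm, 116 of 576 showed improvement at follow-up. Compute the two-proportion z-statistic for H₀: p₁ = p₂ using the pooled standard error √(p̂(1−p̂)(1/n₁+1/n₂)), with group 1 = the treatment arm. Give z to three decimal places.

Sample proportions: p̂₁ = 132/489 = 0.26994 and p̂₂ = 116/576 = 0.20139.
Pooled p̂ = (132+116)/(489+576) = 248/1065 = 0.23286.
SE = √[p̂(1−p̂)(1/n₁+1/n₂)] = √[0.23286·0.76714·(1/489+1/576)] ≈ 0.025989.
z = (p̂₁ − p̂₂)/SE = (0.26994 − 0.20139)/0.025989 = 0.06855/0.025989 = 2.638.

z = 2.638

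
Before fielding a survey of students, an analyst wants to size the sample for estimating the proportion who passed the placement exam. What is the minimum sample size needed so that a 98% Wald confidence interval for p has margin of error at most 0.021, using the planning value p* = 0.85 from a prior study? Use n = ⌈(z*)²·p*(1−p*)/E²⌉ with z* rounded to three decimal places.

n = 1565

The 98% critical value is z* = 2.326.
p*(1−p*) = 0.85·0.15 = 0.1275.
Required n before rounding: 5.410276 × 0.1275 / 0.021² = 1564.195.
⌈1564.195⌉ = 1565.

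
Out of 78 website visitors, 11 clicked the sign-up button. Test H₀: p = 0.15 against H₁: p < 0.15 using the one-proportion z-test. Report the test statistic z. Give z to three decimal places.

z = -0.222

With x = 11 successes in n = 78, p̂ = 0.14103.
SE₀ = √(0.15·0.85/78) = 0.040430.
Test statistic: z = -0.00897/0.040430 = -0.222.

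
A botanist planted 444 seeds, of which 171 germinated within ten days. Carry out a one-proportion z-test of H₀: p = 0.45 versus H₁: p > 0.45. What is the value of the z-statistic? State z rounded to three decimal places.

Sample proportion p̂ = 171/444 = 0.38514.
SE₀ = √(0.45·0.55/444) = 0.023610.
Test statistic: z = -0.06486/0.023610 = -2.747.

z = -2.747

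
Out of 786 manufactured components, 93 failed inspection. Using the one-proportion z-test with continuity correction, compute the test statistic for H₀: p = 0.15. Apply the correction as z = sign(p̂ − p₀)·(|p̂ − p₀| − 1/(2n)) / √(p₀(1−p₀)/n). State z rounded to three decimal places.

z = -2.437

With x = 93 successes in n = 786, p̂ = 0.11832. p̂ − p₀ = -0.031679.
1/(2n) = 0.000636.
Corrected numerator: |-0.031679| − 0.000636 = 0.031043.
Under H₀, SE = √(p₀(1−p₀)/n) = √(0.15·0.85/786) = √0.000162214 = 0.012736.
z = −0.031043/0.012736 = -2.437.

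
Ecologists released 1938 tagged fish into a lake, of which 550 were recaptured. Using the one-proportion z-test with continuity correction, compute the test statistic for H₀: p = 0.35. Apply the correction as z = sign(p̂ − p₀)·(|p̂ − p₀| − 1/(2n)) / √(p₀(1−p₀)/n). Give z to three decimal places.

z = -6.086

With x = 550 successes in n = 1938, p̂ = 0.28380. p̂ − p₀ = -0.066202.
Continuity correction 1/(2n) = 1/3876 = 0.000258.
Corrected numerator: |-0.066202| − 0.000258 = 0.065944.
Null standard error: √(0.35·0.65/1938) = √0.000117389 = 0.010835.
z = −0.065944/0.010835 = -6.086.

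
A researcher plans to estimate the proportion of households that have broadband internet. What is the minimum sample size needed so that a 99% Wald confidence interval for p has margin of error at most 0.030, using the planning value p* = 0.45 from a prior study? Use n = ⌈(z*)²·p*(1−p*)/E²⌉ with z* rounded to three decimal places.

The 99% critical value is z* = 2.576.
p*(1−p*) = 0.2475.
Required n before rounding: 6.635776 × 0.2475 / 0.030² = 1824.838.
Rounding up, n = 1825.

n = 1825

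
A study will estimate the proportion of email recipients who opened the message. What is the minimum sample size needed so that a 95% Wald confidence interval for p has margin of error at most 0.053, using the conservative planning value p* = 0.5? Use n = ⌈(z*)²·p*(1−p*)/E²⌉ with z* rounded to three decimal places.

The 95% critical value is z* = 1.960.
p*(1−p*) = 0.50·0.50 = 0.2500.
(z*)²·p*(1−p*)/E² = 3.841600·0.2500/0.002809 = 341.901.
Rounding up, n = 342.

n = 342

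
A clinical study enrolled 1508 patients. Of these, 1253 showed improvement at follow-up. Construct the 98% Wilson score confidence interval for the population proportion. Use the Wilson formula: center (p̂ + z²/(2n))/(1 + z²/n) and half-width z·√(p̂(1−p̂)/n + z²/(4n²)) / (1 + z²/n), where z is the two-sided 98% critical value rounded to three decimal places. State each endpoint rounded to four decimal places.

p̂ = 1253/1508 = 0.83090; z = 2.326, so z² = 5.410276.
Denominator 1 + z²/n = 1 + 5.410276/1508 = 1.003588.
Adjusted center: (0.83090 + z²/(2n))/1.003588 = 0.82972.
Radicand: p̂(1−p̂)/n + z²/(4n²) = 0.000093172 + 0.000000595 = 0.000093767.
Half-width = 2.326·√0.000093767/1.003588 = 0.02244.
CI: 0.82972 ± 0.02244 = (0.8073, 0.8522).

(0.8073, 0.8522)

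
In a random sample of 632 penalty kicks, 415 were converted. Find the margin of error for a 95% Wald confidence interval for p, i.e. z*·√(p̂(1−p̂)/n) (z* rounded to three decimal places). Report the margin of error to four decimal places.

Sample proportion p̂ = 415/632 = 0.65665.
SE = √(p̂(1−p̂)/n) = √(0.225462/632) = 0.018888.
For 95% confidence, z* = 1.960.
ME = 1.960·0.018888 = 0.0370.

ME = 0.0370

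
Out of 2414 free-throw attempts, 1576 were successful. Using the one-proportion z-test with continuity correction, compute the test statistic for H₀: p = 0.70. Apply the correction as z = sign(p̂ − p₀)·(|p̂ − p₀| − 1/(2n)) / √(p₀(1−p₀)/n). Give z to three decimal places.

z = -5.032

p̂ = 1576/2414 = 0.65286. p̂ − p₀ = -0.047142.
Continuity correction 1/(2n) = 1/4828 = 0.000207.
Corrected numerator: |-0.047142| − 0.000207 = 0.046935.
SE₀ = √(0.70·0.30/2414) = 0.009327.
z = −0.046935/0.009327 = -5.032.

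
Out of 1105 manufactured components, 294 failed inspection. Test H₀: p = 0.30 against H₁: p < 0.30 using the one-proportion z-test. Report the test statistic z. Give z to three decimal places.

z = -2.462

The sample proportion is 294/1105 = 0.26606.
SE₀ = √(0.30·0.70/1105) = 0.013786.
z = (0.26606 − 0.30)/0.013786 = -0.03394/0.013786 = -2.462.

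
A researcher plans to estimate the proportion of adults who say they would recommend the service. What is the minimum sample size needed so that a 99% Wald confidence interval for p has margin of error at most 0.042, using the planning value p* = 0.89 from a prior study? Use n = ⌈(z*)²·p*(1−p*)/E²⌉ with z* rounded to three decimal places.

n = 369

The 99% critical value is z* = 2.576.
p*(1−p*) = 0.89·0.11 = 0.0979.
Required n before rounding: 6.635776 × 0.0979 / 0.042² = 368.278.
Rounding up, n = 369.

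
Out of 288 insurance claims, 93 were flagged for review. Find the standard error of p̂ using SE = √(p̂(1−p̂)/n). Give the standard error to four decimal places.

Sample proportion p̂ = 93/288 = 0.32292.
p̂(1−p̂) = 0.32292·0.67708 = 0.218643.
SE = √(0.218643/288) = 0.0276.

SE = 0.0276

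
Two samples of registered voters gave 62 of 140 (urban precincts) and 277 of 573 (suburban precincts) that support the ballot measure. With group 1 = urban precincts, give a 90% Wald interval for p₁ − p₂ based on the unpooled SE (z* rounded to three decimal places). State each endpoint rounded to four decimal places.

p̂₁ = 0.44286, p̂₂ = 0.48342, so the observed difference is -0.04056.
SE = √(0.001762391 + 0.000435820) = √0.002198211 = 0.046885.
The 90% critical value is z* = 1.645. Margin = 1.645·0.046885 = 0.07713.
Interval: -0.04056 ± 0.07713 → (-0.1177, 0.0366).

(-0.1177, 0.0366)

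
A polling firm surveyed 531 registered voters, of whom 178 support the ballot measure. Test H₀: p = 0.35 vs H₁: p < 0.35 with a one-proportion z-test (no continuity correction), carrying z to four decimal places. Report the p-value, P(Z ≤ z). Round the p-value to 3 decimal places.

p-value = 0.238

Sample proportion p̂ = 178/531 = 0.33522.
Null standard error: √(0.35·0.65/531) = √0.000428437 = 0.020699.
z = (p̂ − p₀)/SE = (178/531 − 0.35)/0.020699 ≈ -0.7142.
p-value = P(Z ≤ z) with z = -0.7142 → 0.238.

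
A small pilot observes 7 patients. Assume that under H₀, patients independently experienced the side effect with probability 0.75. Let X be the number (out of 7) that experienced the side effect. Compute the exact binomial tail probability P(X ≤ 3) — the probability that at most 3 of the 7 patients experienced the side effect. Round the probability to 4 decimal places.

P = 0.0706

X is binomial with n = 7 and p = 0.75.
P(X ≤ 3) = C(7,0)·0.75^0·0.25^7 + C(7,1)·0.75^1·0.25^6 + C(7,2)·0.75^2·0.25^5 + C(7,3)·0.75^3·0.25^4.
= 0.000061 + 0.001282 + 0.011536 + 0.057678 = 0.0706.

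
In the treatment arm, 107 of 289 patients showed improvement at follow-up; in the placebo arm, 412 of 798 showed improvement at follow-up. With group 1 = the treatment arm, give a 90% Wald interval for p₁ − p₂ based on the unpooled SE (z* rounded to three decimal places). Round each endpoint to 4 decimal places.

(-0.2011, -0.0910)

p̂₁ = 107/289 = 0.37024, p̂₂ = 412/798 = 0.51629; p̂₁ − p̂₂ = -0.14605.
SE = √(0.000806792 + 0.000312951) = √0.001119743 = 0.033463.
The 90% critical value is z* = 1.645. Margin of error = 0.05505.
So the interval runs from -0.2011 to -0.0910.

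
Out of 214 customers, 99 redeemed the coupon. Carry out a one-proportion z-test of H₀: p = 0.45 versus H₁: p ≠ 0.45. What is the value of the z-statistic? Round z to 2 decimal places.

With x = 99 successes in n = 214, p̂ = 0.46262.
Null standard error: √(0.45·0.55/214) = √0.001156542 = 0.034008.
z = (0.46262 − 0.45)/0.034008 = 0.01262/0.034008 = 0.37.

z = 0.37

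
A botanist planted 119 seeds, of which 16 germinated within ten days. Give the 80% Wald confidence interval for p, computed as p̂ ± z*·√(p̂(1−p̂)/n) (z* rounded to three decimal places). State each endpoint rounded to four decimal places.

The sample proportion is 16/119 = 0.13445.
SE(p̂) = √(0.13445·0.86555/119) = 0.031272.
The 80% critical value is z* = 1.282.
Margin = 1.282·0.031272 = 0.04009.
So the interval runs from 0.0944 to 0.1745.

(0.0944, 0.1745)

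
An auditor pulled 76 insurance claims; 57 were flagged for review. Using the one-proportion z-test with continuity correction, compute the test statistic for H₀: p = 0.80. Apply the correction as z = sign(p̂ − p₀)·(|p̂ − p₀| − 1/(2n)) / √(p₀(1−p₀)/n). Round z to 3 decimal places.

z = -0.946

The sample proportion is 57/76 = 0.75000. p̂ − p₀ = -0.050000.
Continuity correction 1/(2n) = 1/152 = 0.006579.
Corrected numerator: |-0.050000| − 0.006579 = 0.043421.
Null standard error: √(0.80·0.20/76) = √0.002105263 = 0.045883.
z = (−)0.043421/0.045883 = -0.946.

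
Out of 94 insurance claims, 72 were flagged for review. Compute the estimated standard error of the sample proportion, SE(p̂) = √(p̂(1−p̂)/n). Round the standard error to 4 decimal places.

p̂ = 72/94 = 0.76596.
p̂(1−p̂) = 0.179265.
SE = √(0.179265/94) = 0.0437.

SE = 0.0437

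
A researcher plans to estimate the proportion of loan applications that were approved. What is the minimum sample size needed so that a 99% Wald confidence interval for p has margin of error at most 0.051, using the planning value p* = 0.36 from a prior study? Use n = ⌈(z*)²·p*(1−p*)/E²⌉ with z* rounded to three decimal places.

The 99% critical value is z* = 2.576.
p*(1−p*) = 0.36·0.64 = 0.2304.
Required n before rounding: 6.635776 × 0.2304 / 0.051² = 587.806.
Rounding up, n = 588.

n = 588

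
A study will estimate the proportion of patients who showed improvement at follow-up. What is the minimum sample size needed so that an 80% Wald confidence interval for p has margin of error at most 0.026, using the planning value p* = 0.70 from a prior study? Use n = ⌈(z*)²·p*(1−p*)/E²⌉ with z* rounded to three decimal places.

The 80% critical value is z* = 1.282.
p*(1−p*) = 0.70·0.30 = 0.2100.
Required n before rounding: 1.643524 × 0.2100 / 0.026² = 510.562.
Rounding up, n = 511.

n = 511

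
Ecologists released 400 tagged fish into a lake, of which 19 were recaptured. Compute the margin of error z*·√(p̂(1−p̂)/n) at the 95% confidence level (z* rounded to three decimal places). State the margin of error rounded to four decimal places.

ME = 0.0208

Sample proportion p̂ = 19/400 = 0.04750.
SE(p̂) = √(0.04750·0.95250/400) = 0.010635.
For 95% confidence, z* = 1.960.
So ME = 0.0208.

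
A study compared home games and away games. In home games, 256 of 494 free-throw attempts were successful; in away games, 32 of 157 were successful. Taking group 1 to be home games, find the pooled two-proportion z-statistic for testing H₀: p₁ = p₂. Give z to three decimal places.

Sample proportions: p̂₁ = 256/494 = 0.51822 and p̂₂ = 32/157 = 0.20382.
Pooled p̂ = (256+32)/(494+157) = 288/651 = 0.44240.
Pooled SE = √[0.2466818·0.00839372] ≈ 0.045504.
z = 0.31440/0.045504 = 6.909.

z = 6.909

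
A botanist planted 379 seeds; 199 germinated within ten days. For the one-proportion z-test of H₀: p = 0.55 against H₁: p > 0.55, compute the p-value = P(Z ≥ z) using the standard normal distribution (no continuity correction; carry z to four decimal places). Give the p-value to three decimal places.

p-value = 0.835

p̂ = 199/379 = 0.52507.
SE₀ = √(0.55·0.45/379) = 0.025555.
z = (p̂ − p₀)/SE = (199/379 − 0.55)/0.025555 ≈ -0.9757.
p-value = P(Z ≥ z) with z = -0.9757 → 0.835.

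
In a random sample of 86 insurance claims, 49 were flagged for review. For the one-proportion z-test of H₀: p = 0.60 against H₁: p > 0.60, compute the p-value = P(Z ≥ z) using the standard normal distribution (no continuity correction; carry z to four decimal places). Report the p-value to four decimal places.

p-value = 0.7164

Sample proportion p̂ = 49/86 = 0.56977.
Under H₀, SE = √(p₀(1−p₀)/n) = √(0.60·0.40/86) = √0.002790698 = 0.052827.
Test statistic (full precision, shown to 4 dp): z = (49/86 − 0.60)/SE₀ ≈ -0.5723.
From the standard normal, P(Z ≥ z) = 0.7164.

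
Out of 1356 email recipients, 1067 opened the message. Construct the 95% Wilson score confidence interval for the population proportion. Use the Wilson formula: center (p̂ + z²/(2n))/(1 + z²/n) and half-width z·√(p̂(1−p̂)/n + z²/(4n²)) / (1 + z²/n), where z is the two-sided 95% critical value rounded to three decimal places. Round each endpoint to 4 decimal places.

Here p̂ = 1067/1356 = 0.78687 and z = 1.960 (z² = 3.841600).
Denominator 1 + z²/n = 1 + 3.841600/1356 = 1.002833.
Adjusted center: (0.78687 + z²/(2n))/1.002833 = 0.78606.
Radicand: p̂(1−p̂)/n + z²/(4n²) = 0.000123675 + 0.000000522 = 0.000124197.
Half-width = z·√(radicand)/denom = 1.960·0.011144/1.002833 = 0.02178.
CI: 0.78606 ± 0.02178 = (0.7643, 0.8078).

(0.7643, 0.8078)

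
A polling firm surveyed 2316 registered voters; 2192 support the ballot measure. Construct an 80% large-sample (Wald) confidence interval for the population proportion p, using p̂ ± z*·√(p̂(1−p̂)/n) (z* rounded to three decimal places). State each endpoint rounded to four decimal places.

With x = 2192 successes in n = 2316, p̂ = 0.94646.
Standard error of p̂: √(0.050674/2316) = √0.000021880 = 0.004678.
The 80% critical value is z* = 1.282.
Margin of error: 1.282 × 0.004678 = 0.00600.
CI: 0.94646 ± 0.00600 = (0.9405, 0.9525).

(0.9405, 0.9525)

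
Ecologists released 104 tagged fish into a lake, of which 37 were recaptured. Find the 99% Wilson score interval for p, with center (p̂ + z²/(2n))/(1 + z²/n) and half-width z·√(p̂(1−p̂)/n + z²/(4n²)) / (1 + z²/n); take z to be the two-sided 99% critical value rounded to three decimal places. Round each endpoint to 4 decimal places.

(0.2469, 0.4820)

p̂ = 37/104 = 0.35577; z = 2.576, so z² = 6.635776.
Denominator 1 + z²/n = 1 + 6.635776/104 = 1.063806.
Adjusted center: (0.35577 + z²/(2n))/1.063806 = 0.36442.
Radicand: p̂(1−p̂)/n + z²/(4n²) = 0.002203822 + 0.000153379 = 0.002357201.
Half-width = 2.576·√0.002357201/1.063806 = 0.11757.
Interval: 0.36442 ± 0.11757 → (0.2469, 0.4820).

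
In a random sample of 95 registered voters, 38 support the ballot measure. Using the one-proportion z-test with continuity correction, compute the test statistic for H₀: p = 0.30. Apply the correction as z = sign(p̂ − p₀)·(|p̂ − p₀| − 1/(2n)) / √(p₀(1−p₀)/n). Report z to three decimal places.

With x = 38 successes in n = 95, p̂ = 0.40000. p̂ − p₀ = 0.100000.
Continuity correction 1/(2n) = 1/190 = 0.005263.
Corrected numerator: |0.100000| − 0.005263 = 0.094737.
Null standard error: √(0.30·0.70/95) = √0.002210526 = 0.047016.
z = +0.094737/0.047016 = 2.015.

z = 2.015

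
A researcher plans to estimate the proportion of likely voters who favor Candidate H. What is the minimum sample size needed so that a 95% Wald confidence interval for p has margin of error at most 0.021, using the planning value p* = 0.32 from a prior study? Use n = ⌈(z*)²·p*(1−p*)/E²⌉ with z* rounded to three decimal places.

For 95% confidence, z* = 1.960.
p*(1−p*) = 0.32·0.68 = 0.2176.
Required n before rounding: 3.841600 × 0.2176 / 0.021² = 1895.538.
Rounding up, n = 1896.

n = 1896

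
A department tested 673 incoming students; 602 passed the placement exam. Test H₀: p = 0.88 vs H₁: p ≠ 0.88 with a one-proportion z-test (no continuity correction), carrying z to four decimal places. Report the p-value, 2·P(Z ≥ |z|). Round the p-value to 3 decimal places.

p-value = 0.247

p̂ = 602/673 = 0.89450.
SE₀ = √(0.88·0.12/673) = 0.012526.
z = (p̂ − p₀)/SE = (602/673 − 0.88)/0.012526 ≈ 1.1577.
From the standard normal, 2·P(Z ≥ |z|) = 0.247.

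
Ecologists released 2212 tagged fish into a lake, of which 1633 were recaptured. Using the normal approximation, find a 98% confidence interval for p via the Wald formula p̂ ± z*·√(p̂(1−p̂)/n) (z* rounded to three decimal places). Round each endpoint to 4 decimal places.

(0.7165, 0.7600)

Sample proportion p̂ = 1633/2212 = 0.73825.
Standard error of p̂: √(0.193239/2212) = √0.000087359 = 0.009347.
The 98% critical value is z* = 2.326.
Margin = 2.326·0.009347 = 0.02174.
So the interval runs from 0.7165 to 0.7600.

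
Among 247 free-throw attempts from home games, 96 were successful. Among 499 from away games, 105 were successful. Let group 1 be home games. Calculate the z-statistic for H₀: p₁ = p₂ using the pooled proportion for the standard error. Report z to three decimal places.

z = 5.164

p̂₁ = 96/247 = 0.38866, p̂₂ = 105/499 = 0.21042.
Pooled p̂ = (96+105)/(247+499) = 201/746 = 0.26944.
Pooled SE = √[0.1968407·0.00605259] ≈ 0.034517.
z = 0.17824/0.034517 = 5.164.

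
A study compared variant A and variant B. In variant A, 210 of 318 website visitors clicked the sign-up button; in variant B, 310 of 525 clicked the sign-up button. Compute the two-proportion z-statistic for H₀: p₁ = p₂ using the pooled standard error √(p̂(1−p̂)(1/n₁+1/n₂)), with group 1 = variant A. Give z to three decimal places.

p̂₁ = 210/318 = 0.66038, p̂₂ = 310/525 = 0.59048.
Pooling: p̂ = 520/843 = 0.61684.
SE = √[p̂(1−p̂)(1/n₁+1/n₂)] = √[0.61684·0.38316·(1/318+1/525)] ≈ 0.034546.
z = 0.06990/0.034546 = 2.023.

z = 2.023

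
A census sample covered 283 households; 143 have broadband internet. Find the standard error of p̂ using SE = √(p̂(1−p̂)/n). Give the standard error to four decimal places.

Sample proportion p̂ = 143/283 = 0.50530.
p̂(1−p̂) = 0.249972.
SE = √(0.249972/283) = 0.0297.

SE = 0.0297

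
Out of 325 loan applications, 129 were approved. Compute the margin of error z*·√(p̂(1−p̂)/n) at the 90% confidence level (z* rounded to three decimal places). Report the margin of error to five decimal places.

ME = 0.04464

p̂ = 129/325 = 0.39692.
Standard error of p̂: √(0.239375/325) = √0.000736539 = 0.027139.
The 90% critical value is z* = 1.645.
Margin of error = z*·SE = 1.645 × 0.027139 = 0.04464.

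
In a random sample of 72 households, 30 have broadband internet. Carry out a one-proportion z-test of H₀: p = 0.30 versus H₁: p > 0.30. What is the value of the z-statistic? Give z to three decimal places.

z = 2.160

Sample proportion p̂ = 30/72 = 0.41667.
Null standard error: √(0.30·0.70/72) = √0.002916667 = 0.054006.
z = (0.41667 − 0.30)/0.054006 = 0.11667/0.054006 = 2.160.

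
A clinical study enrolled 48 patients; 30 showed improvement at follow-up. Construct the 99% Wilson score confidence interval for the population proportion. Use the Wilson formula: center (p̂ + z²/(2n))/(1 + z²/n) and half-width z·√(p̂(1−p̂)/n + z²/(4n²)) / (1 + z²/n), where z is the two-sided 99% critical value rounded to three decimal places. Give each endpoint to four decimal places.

Here p̂ = 30/48 = 0.62500 and z = 2.576 (z² = 6.635776).
Denominator 1 + z²/n = 1 + 6.635776/48 = 1.138245.
Center = (0.62500 + 0.069123)/1.138245 = 0.60982.
Radicand: p̂(1−p̂)/n + z²/(4n²) = 0.004882812 + 0.000720028 = 0.005602840.
Half-width = z·√(radicand)/denom = 2.576·0.074852/1.138245 = 0.16940.
Interval: 0.60982 ± 0.16940 → (0.4404, 0.7792).

(0.4404, 0.7792)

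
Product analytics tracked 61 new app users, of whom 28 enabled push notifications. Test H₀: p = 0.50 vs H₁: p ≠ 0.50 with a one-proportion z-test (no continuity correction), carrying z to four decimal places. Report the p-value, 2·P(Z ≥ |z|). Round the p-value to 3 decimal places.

p-value = 0.522

Sample proportion p̂ = 28/61 = 0.45902.
Under H₀, SE = √(p₀(1−p₀)/n) = √(0.50·0.50/61) = √0.004098361 = 0.064018.
z = (p̂ − p₀)/SE = (28/61 − 0.50)/0.064018 ≈ -0.6402.
From the standard normal, 2·P(Z ≥ |z|) = 0.522.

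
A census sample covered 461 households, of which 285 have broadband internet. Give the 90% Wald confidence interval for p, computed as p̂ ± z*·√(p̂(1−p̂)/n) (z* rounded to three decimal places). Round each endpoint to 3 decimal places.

With x = 285 successes in n = 461, p̂ = 0.61822.
SE(p̂) = √(0.61822·0.38178/461) = 0.022627.
For 90% confidence, z* = 1.645.
Margin = 1.645·0.022627 = 0.03722.
Interval: 0.61822 ± 0.03722 → (0.581, 0.655).

(0.581, 0.655)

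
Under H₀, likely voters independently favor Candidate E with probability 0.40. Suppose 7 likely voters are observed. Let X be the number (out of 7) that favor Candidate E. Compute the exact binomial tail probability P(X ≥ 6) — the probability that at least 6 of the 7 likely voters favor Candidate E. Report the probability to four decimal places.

X ~ Binomial(n=7, p=0.40).
P(X ≥ 6) = C(7,6)·0.40^6·0.60^1 + C(7,7)·0.40^7·0.60^0.
= 0.017203 + 0.001638 = 0.0188.

P = 0.0188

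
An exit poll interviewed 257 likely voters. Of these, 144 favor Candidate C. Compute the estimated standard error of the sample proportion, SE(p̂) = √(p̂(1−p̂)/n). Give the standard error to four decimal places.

p̂ = 144/257 = 0.56031.
p̂(1−p̂) = 0.56031·0.43969 = 0.246363.
SE = √(0.246363/257) = √0.000958611 = 0.0310.

SE = 0.0310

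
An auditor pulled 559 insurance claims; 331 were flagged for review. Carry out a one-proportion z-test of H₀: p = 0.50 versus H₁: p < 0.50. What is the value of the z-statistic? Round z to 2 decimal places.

Sample proportion p̂ = 331/559 = 0.59213.
Under H₀, SE = √(p₀(1−p₀)/n) = √(0.50·0.50/559) = √0.000447227 = 0.021148.
z = (0.59213 − 0.50)/0.021148 = 0.09213/0.021148 = 4.36.

z = 4.36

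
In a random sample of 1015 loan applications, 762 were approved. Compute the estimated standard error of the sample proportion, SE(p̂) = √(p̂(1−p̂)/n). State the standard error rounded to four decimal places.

SE = 0.0136

Sample proportion p̂ = 762/1015 = 0.75074.
p̂(1−p̂) = 0.187129.
SE = √(0.187129/1015) = √0.000184364 = 0.0136.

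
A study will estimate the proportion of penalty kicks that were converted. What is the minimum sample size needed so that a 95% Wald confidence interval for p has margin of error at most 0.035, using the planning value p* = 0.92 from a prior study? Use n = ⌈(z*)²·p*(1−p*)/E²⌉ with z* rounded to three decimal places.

The 95% critical value is z* = 1.960.
p*(1−p*) = 0.92·0.08 = 0.0736.
(z*)²·p*(1−p*)/E² = 3.841600·0.0736/0.001225 = 230.810.
Rounding up, n = 231.

n = 231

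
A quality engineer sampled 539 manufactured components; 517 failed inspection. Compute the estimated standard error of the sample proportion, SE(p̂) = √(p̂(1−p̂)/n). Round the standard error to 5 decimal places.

SE = 0.00852

Sample proportion p̂ = 517/539 = 0.95918.
p̂(1−p̂) = 0.039154.
SE = √(0.039154/539) = 0.00852.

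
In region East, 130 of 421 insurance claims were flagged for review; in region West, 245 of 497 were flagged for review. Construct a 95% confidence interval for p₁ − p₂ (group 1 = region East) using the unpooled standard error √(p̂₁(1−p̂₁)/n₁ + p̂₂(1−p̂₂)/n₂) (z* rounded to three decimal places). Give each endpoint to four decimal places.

(-0.2465, -0.1219)

p̂₁ = 130/421 = 0.30879, p̂₂ = 245/497 = 0.49296; p̂₁ − p̂₂ = -0.18417.
SE = √(0.000506979 + 0.000502918) = √0.001009897 = 0.031779.
The 95% critical value is z* = 1.960. Margin of error = 0.06229.
Interval: -0.18417 ± 0.06229 → (-0.2465, -0.1219).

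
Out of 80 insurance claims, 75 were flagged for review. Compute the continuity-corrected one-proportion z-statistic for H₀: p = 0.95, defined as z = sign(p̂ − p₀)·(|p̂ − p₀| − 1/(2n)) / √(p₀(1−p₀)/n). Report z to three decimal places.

Sample proportion p̂ = 75/80 = 0.93750. p̂ − p₀ = -0.012500.
1/(2n) = 0.006250.
Corrected numerator: |-0.012500| − 0.006250 = 0.006250.
Under H₀, SE = √(p₀(1−p₀)/n) = √(0.95·0.05/80) = √0.000593750 = 0.024367.
z = −0.006250/0.024367 = -0.256.

z = -0.256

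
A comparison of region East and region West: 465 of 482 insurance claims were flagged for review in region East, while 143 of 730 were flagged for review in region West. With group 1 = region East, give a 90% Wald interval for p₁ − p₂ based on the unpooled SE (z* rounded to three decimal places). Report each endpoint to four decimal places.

p̂₁ = 0.96473, p̂₂ = 0.19589, so the observed difference is 0.76884.
SE = √(0.000070593 + 0.000215777) = √0.000286370 = 0.016922.
The 90% critical value is z* = 1.645. Margin = 1.645·0.016922 = 0.02784.
So the interval runs from 0.7410 to 0.7967.

(0.7410, 0.7967)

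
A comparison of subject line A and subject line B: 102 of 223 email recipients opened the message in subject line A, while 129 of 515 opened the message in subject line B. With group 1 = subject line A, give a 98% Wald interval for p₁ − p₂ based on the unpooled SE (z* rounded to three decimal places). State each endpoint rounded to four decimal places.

(0.1175, 0.2963)

p̂₁ = 0.45740, p̂₂ = 0.25049, so the observed difference is 0.20691.
Unpooled SE = √(p̂₁(1−p̂₁)/n₁ + p̂₂(1−p̂₂)/n₂) = √(0.001112938 + 0.000364549) = 0.038438.
For 98% confidence, z* = 2.326. Margin of error = 0.08941.
So the interval runs from 0.1175 to 0.2963.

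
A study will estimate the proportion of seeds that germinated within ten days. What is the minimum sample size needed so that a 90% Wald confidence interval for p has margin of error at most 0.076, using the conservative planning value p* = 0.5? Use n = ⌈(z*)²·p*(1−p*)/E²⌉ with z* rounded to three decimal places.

z* = 1.645 at the 90% level.
p*(1−p*) = 0.2500.
Required n before rounding: 2.706025 × 0.2500 / 0.076² = 117.124.
⌈117.124⌉ = 118.

n = 118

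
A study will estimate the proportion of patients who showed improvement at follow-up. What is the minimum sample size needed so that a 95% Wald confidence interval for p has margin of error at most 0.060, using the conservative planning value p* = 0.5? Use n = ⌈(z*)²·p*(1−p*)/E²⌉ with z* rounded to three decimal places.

n = 267

For 95% confidence, z* = 1.960.
p*(1−p*) = 0.50·0.50 = 0.2500.
Required n before rounding: 3.841600 × 0.2500 / 0.060² = 266.778.
⌈266.778⌉ = 267.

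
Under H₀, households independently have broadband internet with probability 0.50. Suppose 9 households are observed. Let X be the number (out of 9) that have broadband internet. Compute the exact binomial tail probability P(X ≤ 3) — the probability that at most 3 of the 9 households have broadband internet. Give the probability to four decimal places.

P = 0.2539

X ~ Binomial(n=9, p=0.50).
P(X ≤ 3) = C(9,0)·0.50^0·0.50^9 + C(9,1)·0.50^1·0.50^8 + C(9,2)·0.50^2·0.50^7 + C(9,3)·0.50^3·0.50^6.
= 0.001953 + 0.017578 + 0.070312 + 0.164062 = 0.2539.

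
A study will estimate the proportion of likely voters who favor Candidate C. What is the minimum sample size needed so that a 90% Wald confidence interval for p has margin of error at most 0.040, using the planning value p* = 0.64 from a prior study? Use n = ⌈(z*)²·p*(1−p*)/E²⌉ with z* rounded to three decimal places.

n = 390

z* = 1.645 at the 90% level.
p*(1−p*) = 0.64·0.36 = 0.2304.
(z*)²·p*(1−p*)/E² = 2.706025·0.2304/0.001600 = 389.668.
Rounding up, n = 390.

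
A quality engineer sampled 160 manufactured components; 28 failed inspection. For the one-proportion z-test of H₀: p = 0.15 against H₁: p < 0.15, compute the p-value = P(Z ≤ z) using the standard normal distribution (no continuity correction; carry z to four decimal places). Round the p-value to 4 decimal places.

p-value = 0.8121

With x = 28 successes in n = 160, p̂ = 0.17500.
SE₀ = √(0.15·0.85/160) = 0.028229.
Test statistic (full precision, shown to 4 dp): z = (28/160 − 0.15)/SE₀ ≈ 0.8856.
From the standard normal, P(Z ≤ z) = 0.8121.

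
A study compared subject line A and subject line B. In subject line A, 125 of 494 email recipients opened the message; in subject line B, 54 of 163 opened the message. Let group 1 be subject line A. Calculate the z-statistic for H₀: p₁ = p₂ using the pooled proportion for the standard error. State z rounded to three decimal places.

p̂₁ = 125/494 = 0.25304, p̂₂ = 54/163 = 0.33129.
Pooled p̂ = (125+54)/(494+163) = 179/657 = 0.27245.
Pooled SE = √[0.1982212·0.00815926] ≈ 0.040216.
z = -0.07825/0.040216 = -1.946.

z = -1.946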